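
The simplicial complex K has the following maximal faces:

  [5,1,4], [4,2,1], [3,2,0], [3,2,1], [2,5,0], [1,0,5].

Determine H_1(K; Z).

Order the vertices as 0 < 1 < 2 < 3 < 4 < 5. Listing each simplex with vertices in this order, K has dimension 2 with simplices:

  0-simplices (6): [0], [1], [2], [3], [4], [5]
  1-simplices (12): [0,1], [0,2], [0,3], [0,5], [1,2], [1,3], [1,4], [1,5], [2,3], [2,4], [2,5], [4,5]
  2-simplices (6): [0,1,5], [0,2,3], [0,2,5], [1,2,3], [1,2,4], [1,4,5]

giving chain groups C_0 ≅ Z^6, C_1 ≅ Z^12, C_2 ≅ Z^6.

∂_1: C_1 → C_0 is given by ∂[p,q] = [q] − [p].
The 6×12 boundary matrix has rank 5 and Smith normal form diag(1,1,1,1,1).

The boundary map ∂_2: C_2 → C_1 acts by ∂[p,q,r] = [q,r] − [p,r] + [p,q]. For instance
  ∂[1,2,4] = [2,4] − [1,4] + [1,2],
  ∂[0,2,5] = [2,5] − [0,5] + [0,2].
The 12×6 boundary matrix has rank 6 and Smith normal form diag(1,1,1,1,1,1).

Now H_k = ker ∂_k / im ∂_{k+1}, so:

  H_1: rank ker ∂_1 − rank ∂_2 = (12 − 5) − 6 = 1, and the invariant factors of ∂_2 are all 1, so H_1 = Z.

H_1 = Z.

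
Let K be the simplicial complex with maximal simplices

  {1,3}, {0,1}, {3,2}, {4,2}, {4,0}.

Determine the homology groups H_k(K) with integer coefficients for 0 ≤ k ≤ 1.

H_0 ≅ Z,  H_1 ≅ Z.

Take the total order 0 < 1 < 2 < 3 < 4 on the vertex set. Then K (dimension 1) consists of the simplices:

  0-simplices (5): [0], [1], [2], [3], [4]
  1-simplices (5): [0,1], [0,4], [1,3], [2,3], [2,4]

Hence C_0 ≅ Z^5, C_1 ≅ Z^5.

Boundary ∂_1: C_1 → C_0 sends each edge [p,q] (with p < q) to q − p. For instance
  ∂[0,1] = [1] − [0].
This gives a 5×5 integer matrix of rank 4; reducing to Smith normal form yields diagonal entries (1,1,1,1).

Reading off H_k = ker ∂_k / im ∂_{k+1}:

  H_0: rank C_0 − rank ∂_1 = 5 − 4 = 1, and the invariant factors of ∂_1 are all 1, so H_0 ≅ Z.
  H_1: rank ker ∂_1 − rank ∂_2 = (5 − 4) − 0 = 1, and there is no ∂_2, so H_1 ≅ Z.

As a check, the Euler characteristic is 5 − 5 = 0, which agrees with 1 − 1 = 0.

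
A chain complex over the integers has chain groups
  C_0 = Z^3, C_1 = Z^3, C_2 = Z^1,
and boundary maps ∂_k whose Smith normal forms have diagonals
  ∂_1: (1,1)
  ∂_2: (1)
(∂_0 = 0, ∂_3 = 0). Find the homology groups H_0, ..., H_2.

H_0 = Z,  H_1 = 0,  H_2 = 0.

H_0: b_0 = 3 − 0 − 2 = 1; torsion from ∂_1 factors > 1: none. So H_0 = Z.
H_1: b_1 = 3 − 2 − 1 = 0; torsion from ∂_2 factors > 1: none. So H_1 = 0.
H_2: b_2 = 1 − 1 − 0 = 0; torsion from ∂_3 factors > 1: none. So H_2 = 0.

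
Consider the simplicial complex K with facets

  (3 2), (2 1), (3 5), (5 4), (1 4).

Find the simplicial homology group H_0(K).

Order the vertices as 1 < 2 < 3 < 4 < 5. Listing each simplex with vertices in this order, K has dimension 1 with simplices:

  0-simplices (5): [1], [2], [3], [4], [5]
  1-simplices (5): [1,2], [1,4], [2,3], [3,5], [4,5]

Hence C_0 ≅ Z^5, C_1 ≅ Z^5.

Boundary ∂_1: C_1 → C_0 sends each edge [p,q] (with p < q) to q − p. For instance
  ∂[4,5] = [5] − [4].
The 5×5 boundary matrix has rank 4 and Smith normal form diag(1,1,1,1).

From H_k ≅ ker(∂_k) / im(∂_{k+1}) we obtain:

  H_0: rank C_0 − rank ∂_1 = 5 − 4 = 1, and the invariant factors of ∂_1 are all 1, so H_0 ≅ Z.

(K is a triangulation of the circle S^1.)

H_0 = Z.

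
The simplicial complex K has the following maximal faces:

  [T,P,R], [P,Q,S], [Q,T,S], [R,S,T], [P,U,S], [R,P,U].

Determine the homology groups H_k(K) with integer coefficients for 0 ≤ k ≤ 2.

We work with the vertex ordering P < Q < R < S < T < U. The simplices of K, each written with vertices in increasing order, are:

  0-simplices (6): P, Q, R, S, T, U
  1-simplices (12): PQ, PR, PS, PT, PU, QS, QT, RS, RT, RU, ST, SU
  2-simplices (6): PQS, PRT, PRU, PSU, QST, RST

giving chain groups C_0 ≅ Z^6, C_1 ≅ Z^12, C_2 ≅ Z^6.

∂_1: C_1 → C_0 is given by ∂[p,q] = [q] − [p]. For instance
  ∂PT = T − P.
This gives a 6×12 integer matrix of rank 5; reducing to Smith normal form yields diagonal entries (1,1,1,1,1).

The boundary map ∂_2: C_2 → C_1 maps a triangle to the signed sum of its edges. For instance
  ∂PRU = RU − PU + PR,
  ∂PRT = RT − PT + PR.
This gives a 12×6 integer matrix of rank 6; reducing to Smith normal form yields diagonal entries (1,1,1,1,1,1).

Now H_k = ker ∂_k / im ∂_{k+1}, so:

  H_0: rank C_0 − rank ∂_1 = 6 − 5 = 1, and the invariant factors of ∂_1 are all 1, so H_0 = Z.
  H_1: rank ker ∂_1 − rank ∂_2 = (12 − 5) − 6 = 1, and the invariant factors of ∂_2 are all 1, so H_1 = Z.
  H_2: rank ker ∂_2 − rank ∂_3 = (6 − 6) − 0 = 0, and there is no ∂_3, so H_2 = 0.

As a check, the Euler characteristic is 6 − 12 + 6 = 0, which agrees with 1 − 1 + 0 = 0.
(K is a triangulation of the cylinder S^1 x I.)

H_0 = Z,  H_1 = Z,  H_2 = 0.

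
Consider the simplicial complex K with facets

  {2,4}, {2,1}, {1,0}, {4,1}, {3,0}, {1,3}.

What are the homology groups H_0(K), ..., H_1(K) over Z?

We work with the vertex ordering 0 < 1 < 2 < 3 < 4. The simplices of K, each written with vertices in increasing order, are:

  0-simplices (5): [0], [1], [2], [3], [4]
  1-simplices (6): [0,1], [0,3], [1,2], [1,3], [1,4], [2,4]

so the chain groups are C_0 ≅ Z^5, C_1 ≅ Z^6.

Boundary ∂_1: C_1 → C_0 maps an edge to its endpoints' difference, ∂[p,q] = q − p. For instance
  ∂[2,4] = [4] − [2].
The resulting 5×6 matrix has rank 4, and its Smith normal form has invariant factors (1,1,1,1).

Reading off H_k = ker ∂_k / im ∂_{k+1}:

  H_0: rank C_0 − rank ∂_1 = 5 − 4 = 1, and the invariant factors of ∂_1 are all 1, so H_0 = Z.
  H_1: rank ker ∂_1 − rank ∂_2 = (6 − 4) − 0 = 2, and there is no ∂_2, so H_1 = Z^2.

As a check, the Euler characteristic is 5 − 6 = -1, which agrees with 1 − 2 = -1.

H_0 ≅ Z,  H_1 ≅ Z^2.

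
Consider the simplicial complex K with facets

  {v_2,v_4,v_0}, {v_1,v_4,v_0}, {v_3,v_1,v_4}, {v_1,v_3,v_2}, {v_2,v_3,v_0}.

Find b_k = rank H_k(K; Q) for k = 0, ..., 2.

K has 5 vertices, 10 edges, 5 triangles.
rank ∂_0 = 0, rank ∂_1 = 4 ⇒ b_0 = 5 − 0 − 4 = 1; all invariant factors of ∂_1 are 1 so no torsion. So H_0 = Z.
rank ∂_1 = 4, rank ∂_2 = 5 ⇒ b_1 = 10 − 4 − 5 = 1; all invariant factors of ∂_2 are 1 so no torsion. So H_1 = Z.
rank ∂_2 = 5, rank ∂_3 = 0 ⇒ b_2 = 5 − 5 − 0 = 0. So H_2 = 0.

b_0 = 1, b_1 = 1, b_2 = 0.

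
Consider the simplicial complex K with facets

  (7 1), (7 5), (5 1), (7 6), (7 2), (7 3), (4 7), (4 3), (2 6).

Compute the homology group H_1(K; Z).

H_1 ≅ Z^3.

Fix the vertex order 1 < 2 < 3 < 4 < 5 < 6 < 7 and write every simplex with vertices in increasing order. Then dim K = 1 and the simplices of K are:

  0-simplices (7): [1], [2], [3], [4], [5], [6], [7]
  1-simplices (9): [1,5], [1,7], [2,6], [2,7], [3,4], [3,7], [4,7], [5,7], [6,7]

so the chain groups are C_0 ≅ Z^7, C_1 ≅ Z^9.

The boundary map ∂_1: C_1 → C_0 maps an edge to its endpoints' difference, ∂[p,q] = q − p. For instance
  ∂[1,5] = [5] − [1].
The 7×9 boundary matrix has rank 6 and Smith normal form diag(1,1,1,1,1,1).

Computing H_k = (kernel of ∂_k) / (image of ∂_{k+1}):

  H_1: rank ker ∂_1 − rank ∂_2 = (9 − 6) − 0 = 3, and there is no ∂_2, so H_1 = Z^3.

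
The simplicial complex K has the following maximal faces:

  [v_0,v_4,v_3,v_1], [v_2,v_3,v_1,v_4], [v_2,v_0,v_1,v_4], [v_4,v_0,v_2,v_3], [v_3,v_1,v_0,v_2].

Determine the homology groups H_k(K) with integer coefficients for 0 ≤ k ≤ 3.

K has 5 vertices, 10 edges, 10 triangles, 5 3-simplices.
rank ∂_0 = 0, rank ∂_1 = 4 ⇒ b_0 = 5 − 0 − 4 = 1; all invariant factors of ∂_1 are 1 so no torsion. So H_0 ≅ Z.
rank ∂_1 = 4, rank ∂_2 = 6 ⇒ b_1 = 10 − 4 − 6 = 0; all invariant factors of ∂_2 are 1 so no torsion. So H_1 ≅ 0.
rank ∂_2 = 6, rank ∂_3 = 4 ⇒ b_2 = 10 − 6 − 4 = 0; all invariant factors of ∂_3 are 1 so no torsion. So H_2 ≅ 0.
rank ∂_3 = 4, rank ∂_4 = 0 ⇒ b_3 = 5 − 4 − 0 = 1. So H_3 ≅ Z.

H_0 ≅ Z,  H_1 = 0,  H_2 = 0,  H_3 ≅ Z.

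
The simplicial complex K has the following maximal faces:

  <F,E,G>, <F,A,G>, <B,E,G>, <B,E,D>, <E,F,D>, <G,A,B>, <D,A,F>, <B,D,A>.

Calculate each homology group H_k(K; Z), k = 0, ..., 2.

H_0 = Z,  H_1 = 0,  H_2 = Z.

Fix the vertex order A < B < D < E < F < G and write every simplex with vertices in increasing order. Then dim K = 2 and the simplices of K are:

  0-simplices (6): A, B, D, E, F, G
  1-simplices (12): AB, AD, AF, AG, BD, BE, BG, DE, DF, EF, EG, FG
  2-simplices (8): ABD, ABG, ADF, AFG, BDE, BEG, DEF, EFG

so the chain groups are C_0 ≅ Z^6, C_1 ≅ Z^12, C_2 ≅ Z^8.

Boundary ∂_1: C_1 → C_0 maps an edge to its endpoints' difference, ∂[p,q] = q − p.
As a 6×12 matrix over Z this has rank 5, with invariant factors (1,1,1,1,1).

The boundary map ∂_2: C_2 → C_1 maps a triangle to the signed sum of its edges. For instance
  ∂ABG = BG − AG + AB,
  ∂DEF = EF − DF + DE.
The resulting 12×8 matrix has rank 7, and its Smith normal form has invariant factors (1,1,1,1,1,1,1).

From H_k ≅ ker(∂_k) / im(∂_{k+1}) we obtain:

  H_0: rank C_0 − rank ∂_1 = 6 − 5 = 1, and the invariant factors of ∂_1 are all 1, so H_0 ≅ Z.
  H_1: rank ker ∂_1 − rank ∂_2 = (12 − 5) − 7 = 0, and the invariant factors of ∂_2 are all 1, so H_1 ≅ 0.
  H_2: rank ker ∂_2 − rank ∂_3 = (8 − 7) − 0 = 1, and there is no ∂_3, so H_2 ≅ Z.

As a check, the Euler characteristic is 6 − 12 + 8 = 2, which agrees with 1 − 0 + 1 = 2.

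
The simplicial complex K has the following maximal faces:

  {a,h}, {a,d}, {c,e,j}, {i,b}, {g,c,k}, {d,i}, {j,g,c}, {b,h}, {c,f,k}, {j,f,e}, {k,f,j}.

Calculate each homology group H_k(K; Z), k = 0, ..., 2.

We work with the vertex ordering a < b < c < d < e < f < g < h < i < j < k. The simplices of K, each written with vertices in increasing order, are:

  0-simplices (11): a, b, c, d, e, f, g, h, i, j, k
  1-simplices (17): ad, ah, bh, bi, ce, cf, cg, cj, ck, di, ef, ej, fj, fk, gj, gk, jk
  2-simplices (6): cej, cfk, cgj, cgk, efj, fjk

Hence C_0 ≅ Z^11, C_1 ≅ Z^17, C_2 ≅ Z^6.

∂_1: C_1 → C_0 maps an edge to its endpoints' difference, ∂[p,q] = q − p. For instance
  ∂bh = h − b.
This gives a 11×17 integer matrix of rank 9; reducing to Smith normal form yields diagonal entries (1,1,1,1,1,1,1,1,1).

Boundary ∂_2: C_2 → C_1 maps a triangle to the signed sum of its edges. For instance
  ∂cej = ej − cj + ce,
  ∂fjk = jk − fk + fj.
The resulting 17×6 matrix has rank 6, and its Smith normal form has invariant factors (1,1,1,1,1,1).

Now H_k = ker ∂_k / im ∂_{k+1}, so:

  H_0: rank C_0 − rank ∂_1 = 11 − 9 = 2, and the invariant factors of ∂_1 are all 1, so H_0 = Z^2.
  H_1: rank ker ∂_1 − rank ∂_2 = (17 − 9) − 6 = 2, and the invariant factors of ∂_2 are all 1, so H_1 = Z^2.
  H_2: rank ker ∂_2 − rank ∂_3 = (6 − 6) − 0 = 0, and there is no ∂_3, so H_2 = 0.

As a check, the Euler characteristic is 11 − 17 + 6 = 0, which agrees with 2 − 2 + 0 = 0.

H_0 ≅ Z^2,  H_1 ≅ Z^2,  H_2 = 0.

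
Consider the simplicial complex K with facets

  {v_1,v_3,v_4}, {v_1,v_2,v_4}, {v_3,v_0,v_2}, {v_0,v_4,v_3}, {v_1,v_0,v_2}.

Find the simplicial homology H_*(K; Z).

H_0 ≅ Z,  H_1 ≅ Z,  H_2 = 0.

Fix the vertex order v_0 < v_1 < v_2 < v_3 < v_4 and write every simplex with vertices in increasing order. Then dim K = 2 and the simplices of K are:

  0-simplices (5): [v_0], [v_1], [v_2], [v_3], [v_4]
  1-simplices (10): [v_0,v_1], [v_0,v_2], [v_0,v_3], [v_0,v_4], [v_1,v_2], [v_1,v_3], [v_1,v_4], [v_2,v_3], [v_2,v_4], [v_3,v_4]
  2-simplices (5): [v_0,v_1,v_2], [v_0,v_2,v_3], [v_0,v_3,v_4], [v_1,v_2,v_4], [v_1,v_3,v_4]

Hence C_0 ≅ Z^5, C_1 ≅ Z^10, C_2 ≅ Z^5.

The boundary map ∂_1: C_1 → C_0 sends each edge [p,q] (with p < q) to q − p. For instance
  ∂[v_0,v_3] = [v_3] − [v_0].
This gives a 5×10 integer matrix of rank 4; reducing to Smith normal form yields diagonal entries (1,1,1,1).

The boundary map ∂_2: C_2 → C_1 acts by ∂[p,q,r] = [q,r] − [p,r] + [p,q]. For instance
  ∂[v_0,v_1,v_2] = [v_1,v_2] − [v_0,v_2] + [v_0,v_1],
  ∂[v_0,v_2,v_3] = [v_2,v_3] − [v_0,v_3] + [v_0,v_2].
The resulting 10×5 matrix has rank 5, and its Smith normal form has invariant factors (1,1,1,1,1).

Now H_k = ker ∂_k / im ∂_{k+1}, so:

  H_0: rank C_0 − rank ∂_1 = 5 − 4 = 1, and the invariant factors of ∂_1 are all 1, so H_0 ≅ Z.
  H_1: rank ker ∂_1 − rank ∂_2 = (10 − 4) − 5 = 1, and the invariant factors of ∂_2 are all 1, so H_1 ≅ Z.
  H_2: rank ker ∂_2 − rank ∂_3 = (5 − 5) − 0 = 0, and there is no ∂_3, so H_2 ≅ 0.

(K is a triangulation of the Möbius band.)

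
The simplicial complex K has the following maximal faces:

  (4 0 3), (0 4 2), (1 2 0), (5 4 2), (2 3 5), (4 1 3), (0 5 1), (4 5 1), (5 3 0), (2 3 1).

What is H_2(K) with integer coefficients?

Take the total order 0 < 1 < 2 < 3 < 4 < 5 on the vertex set. Then K (dimension 2) consists of the simplices:

  0-simplices (6): [0], [1], [2], [3], [4], [5]
  1-simplices (15): [0,1], [0,2], [0,3], [0,4], [0,5], [1,2], [1,3], [1,4], [1,5], [2,3], [2,4], [2,5], [3,4], [3,5], [4,5]
  2-simplices (10): [0,1,2], [0,1,5], [0,2,4], [0,3,4], [0,3,5], [1,2,3], [1,3,4], [1,4,5], [2,3,5], [2,4,5]

Hence C_0 ≅ Z^6, C_1 ≅ Z^15, C_2 ≅ Z^10.

∂_1: C_1 → C_0 maps an edge to its endpoints' difference, ∂[p,q] = q − p. For instance
  ∂[1,4] = [4] − [1].
The 6×15 boundary matrix has rank 5 and Smith normal form diag(1,1,1,1,1).

∂_2: C_2 → C_1 sends each 2-simplex [p,q,r] to [q,r] − [p,r] + [p,q]. For instance
  ∂[0,1,5] = [1,5] − [0,5] + [0,1],
  ∂[1,4,5] = [4,5] − [1,5] + [1,4].
As a 15×10 matrix over Z this has rank 10, with invariant factors (1,1,1,1,1,1,1,1,1,2).

Reading off H_k = ker ∂_k / im ∂_{k+1}:

  H_2: rank ker ∂_2 − rank ∂_3 = (10 − 10) − 0 = 0, and there is no ∂_3, so H_2 ≅ 0.

H_2 = 0.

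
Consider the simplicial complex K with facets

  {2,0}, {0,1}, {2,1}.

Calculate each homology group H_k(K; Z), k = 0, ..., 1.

Order the vertices as 0 < 1 < 2. Listing each simplex with vertices in this order, K has dimension 1 with simplices:

  0-simplices (3): [0], [1], [2]
  1-simplices (3): [0,1], [0,2], [1,2]

so the chain groups are C_0 ≅ Z^3, C_1 ≅ Z^3.

∂_1: C_1 → C_0 is given by ∂[p,q] = [q] − [p].
The 3×3 boundary matrix has rank 2 and Smith normal form diag(1,1).

From H_k ≅ ker(∂_k) / im(∂_{k+1}) we obtain:

  H_0: rank C_0 − rank ∂_1 = 3 − 2 = 1, and the invariant factors of ∂_1 are all 1, so H_0 = Z.
  H_1: rank ker ∂_1 − rank ∂_2 = (3 − 2) − 0 = 1, and there is no ∂_2, so H_1 = Z.

As a check, the Euler characteristic is 3 − 3 = 0, which agrees with 1 − 1 = 0.

H_0 ≅ Z,  H_1 ≅ Z.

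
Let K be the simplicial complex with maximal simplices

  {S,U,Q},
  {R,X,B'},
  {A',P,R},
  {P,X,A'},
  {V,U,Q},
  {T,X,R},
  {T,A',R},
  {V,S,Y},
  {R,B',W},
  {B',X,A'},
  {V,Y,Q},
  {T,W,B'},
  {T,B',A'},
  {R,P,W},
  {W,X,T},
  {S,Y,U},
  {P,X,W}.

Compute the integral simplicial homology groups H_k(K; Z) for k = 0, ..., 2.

H_0 ≅ Z^2,  H_1 ≅ Z × Z/2,  H_2 = 0.

Fix the vertex order P < Q < R < S < T < U < V < W < X < Y < A' < B' and write every simplex with vertices in increasing order. Then dim K = 2 and the simplices of K are:

  0-simplices (12): [P], [Q], [R], [S], [T], [U], [V], [W], [X], [Y], [A'], [B']
  1-simplices (28): (28 of them)
  2-simplices (17): (17 of them)

so the chain groups are C_0 ≅ Z^12, C_1 ≅ Z^28, C_2 ≅ Z^17.

The boundary map ∂_1: C_1 → C_0 sends each edge [p,q] (with p < q) to q − p.
The 12×28 boundary matrix has rank 10 and Smith normal form diag(1,1,1,1,1,1,1,1,1,1).

Boundary ∂_2: C_2 → C_1 maps a triangle to the signed sum of its edges. For instance
  ∂[Q,S,U] = [S,U] − [Q,U] + [Q,S],
  ∂[T,A',B'] = [A',B'] − [T,B'] + [T,A'].
As a 28×17 matrix over Z this has rank 17, with invariant factors (1,1,1,1,1,1,1,1,1,1,1,1,1,1,1,1,2).

Now H_k = ker ∂_k / im ∂_{k+1}, so:

  H_0: rank C_0 − rank ∂_1 = 12 − 10 = 2, and the invariant factors of ∂_1 are all 1, so H_0 ≅ Z^2.
  H_1: rank ker ∂_1 − rank ∂_2 = (28 − 10) − 17 = 1, and ∂_2 has invariant factor 2 > 1, so H_1 ≅ Z × Z/2.
  H_2: rank ker ∂_2 − rank ∂_3 = (17 − 17) − 0 = 0, and there is no ∂_3, so H_2 ≅ 0.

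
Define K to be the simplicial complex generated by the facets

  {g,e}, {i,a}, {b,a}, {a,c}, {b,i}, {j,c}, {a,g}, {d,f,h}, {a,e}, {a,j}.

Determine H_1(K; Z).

H_1 = Z^3.

Fix the vertex order a < b < c < d < e < f < g < h < i < j and write every simplex with vertices in increasing order. Then dim K = 2 and the simplices of K are:

  0-simplices (10): a, b, c, d, e, f, g, h, i, j
  1-simplices (12): ab, ac, ae, ag, ai, aj, bi, cj, df, dh, eg, fh
  2-simplices (1): dfh

so the chain groups are C_0 ≅ Z^10, C_1 ≅ Z^12, C_2 ≅ Z^1.

Boundary ∂_1: C_1 → C_0 is given by ∂[p,q] = [q] − [p]. For instance
  ∂cj = j − c.
This gives a 10×12 integer matrix of rank 8; reducing to Smith normal form yields diagonal entries (1,1,1,1,1,1,1,1).

The boundary map ∂_2: C_2 → C_1 acts by ∂[p,q,r] = [q,r] − [p,r] + [p,q]. For instance
  ∂dfh = fh − dh + df.
As a 12×1 matrix over Z this has rank 1, with invariant factors (1).

Computing H_k = (kernel of ∂_k) / (image of ∂_{k+1}):

  H_1: rank ker ∂_1 − rank ∂_2 = (12 − 8) − 1 = 3, and the invariant factors of ∂_2 are all 1, so H_1 = Z^3.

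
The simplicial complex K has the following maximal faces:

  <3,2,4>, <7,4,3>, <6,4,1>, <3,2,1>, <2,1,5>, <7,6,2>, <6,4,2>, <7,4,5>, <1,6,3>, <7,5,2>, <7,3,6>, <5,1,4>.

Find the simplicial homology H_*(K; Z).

Fix the vertex order 1 < 2 < 3 < 4 < 5 < 6 < 7 and write every simplex with vertices in increasing order. Then dim K = 2 and the simplices of K are:

  0-simplices (7): [1], [2], [3], [4], [5], [6], [7]
  1-simplices (18): [1,2], [1,3], [1,4], [1,5], [1,6], [2,3], [2,4], [2,5], [2,6], [2,7], [3,4], [3,6], [3,7], [4,5], [4,6], [4,7], [5,7], [6,7]
  2-simplices (12): [1,2,3], [1,2,5], [1,3,6], [1,4,5], [1,4,6], [2,3,4], [2,4,6], [2,5,7], [2,6,7], [3,4,7], [3,6,7], [4,5,7]

Hence C_0 ≅ Z^7, C_1 ≅ Z^18, C_2 ≅ Z^12.

∂_1: C_1 → C_0 sends each edge [p,q] (with p < q) to q − p. For instance
  ∂[2,6] = [6] − [2].
The resulting 7×18 matrix has rank 6, and its Smith normal form has invariant factors (1,1,1,1,1,1).

∂_2: C_2 → C_1 acts by ∂[p,q,r] = [q,r] − [p,r] + [p,q]. For instance
  ∂[2,5,7] = [5,7] − [2,7] + [2,5],
  ∂[1,4,6] = [4,6] − [1,6] + [1,4].
This gives a 18×12 integer matrix of rank 12; reducing to Smith normal form yields diagonal entries (1,1,1,1,1,1,1,1,1,1,1,2).

Reading off H_k = ker ∂_k / im ∂_{k+1}:

  H_0: rank C_0 − rank ∂_1 = 7 − 6 = 1, and the invariant factors of ∂_1 are all 1, so H_0 ≅ Z.
  H_1: rank ker ∂_1 − rank ∂_2 = (18 − 6) − 12 = 0, and ∂_2 has invariant factor 2 > 1, so H_1 ≅ Z/2Z.
  H_2: rank ker ∂_2 − rank ∂_3 = (12 − 12) − 0 = 0, and there is no ∂_3, so H_2 ≅ 0.

As a check, the Euler characteristic is 7 − 18 + 12 = 1, which agrees with 1 − 0 + 0 = 1.

H_0 ≅ Z,  H_1 ≅ Z/2Z,  H_2 = 0.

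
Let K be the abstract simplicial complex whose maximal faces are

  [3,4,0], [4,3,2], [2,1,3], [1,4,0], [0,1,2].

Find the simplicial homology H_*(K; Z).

H_0 ≅ Z,  H_1 ≅ Z,  H_2 = 0.

Take the total order 0 < 1 < 2 < 3 < 4 on the vertex set. Then K (dimension 2) consists of the simplices:

  0-simplices (5): [0], [1], [2], [3], [4]
  1-simplices (10): [0,1], [0,2], [0,3], [0,4], [1,2], [1,3], [1,4], [2,3], [2,4], [3,4]
  2-simplices (5): [0,1,2], [0,1,4], [0,3,4], [1,2,3], [2,3,4]

giving chain groups C_0 ≅ Z^5, C_1 ≅ Z^10, C_2 ≅ Z^5.

The boundary map ∂_1: C_1 → C_0 maps an edge to its endpoints' difference, ∂[p,q] = q − p.
The 5×10 boundary matrix has rank 4 and Smith normal form diag(1,1,1,1).

∂_2: C_2 → C_1 sends each 2-simplex [p,q,r] to [q,r] − [p,r] + [p,q]. For instance
  ∂[2,3,4] = [3,4] − [2,4] + [2,3],
  ∂[0,1,4] = [1,4] − [0,4] + [0,1].
As a 10×5 matrix over Z this has rank 5, with invariant factors (1,1,1,1,1).

Reading off H_k = ker ∂_k / im ∂_{k+1}:

  H_0: rank C_0 − rank ∂_1 = 5 − 4 = 1, and the invariant factors of ∂_1 are all 1, so H_0 ≅ Z.
  H_1: rank ker ∂_1 − rank ∂_2 = (10 − 4) − 5 = 1, and the invariant factors of ∂_2 are all 1, so H_1 ≅ Z.
  H_2: rank ker ∂_2 − rank ∂_3 = (5 − 5) − 0 = 0, and there is no ∂_3, so H_2 ≅ 0.

As a check, the Euler characteristic is 5 − 10 + 5 = 0, which agrees with 1 − 1 + 0 = 0.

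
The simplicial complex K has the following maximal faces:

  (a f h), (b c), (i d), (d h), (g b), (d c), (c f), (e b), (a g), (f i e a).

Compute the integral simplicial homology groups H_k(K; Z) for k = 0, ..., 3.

Take the total order a < b < c < d < e < f < g < h < i on the vertex set. Then K (dimension 3) consists of the simplices:

  0-simplices (9): a, b, c, d, e, f, g, h, i
  1-simplices (16): ae, af, ag, ah, ai, bc, be, bg, cd, cf, dh, di, ef, ei, fh, fi
  2-simplices (5): aef, aei, afh, afi, efi
  3-simplices (1): aefi

giving chain groups C_0 ≅ Z^9, C_1 ≅ Z^16, C_2 ≅ Z^5, C_3 ≅ Z^1.

∂_1: C_1 → C_0 maps an edge to its endpoints' difference, ∂[p,q] = q − p. For instance
  ∂ag = g − a.
The 9×16 boundary matrix has rank 8 and Smith normal form diag(1,1,1,1,1,1,1,1).

The boundary map ∂_2: C_2 → C_1 acts by ∂[p,q,r] = [q,r] − [p,r] + [p,q]. For instance
  ∂aei = ei − ai + ae,
  ∂afh = fh − ah + af.
As a 16×5 matrix over Z this has rank 4, with invariant factors (1,1,1,1).

∂_3: C_3 → C_2 sends each 3-simplex σ to the alternating sum Σ_i (−1)^i (σ with its i-th vertex removed). For instance
  ∂aefi = efi − afi + aei − aef.
As a 5×1 matrix over Z this has rank 1, with invariant factors (1).

Reading off H_k = ker ∂_k / im ∂_{k+1}:

  H_0: rank C_0 − rank ∂_1 = 9 − 8 = 1, and the invariant factors of ∂_1 are all 1, so H_0 = Z.
  H_1: rank ker ∂_1 − rank ∂_2 = (16 − 8) − 4 = 4, and the invariant factors of ∂_2 are all 1, so H_1 = Z^4.
  H_2: rank ker ∂_2 − rank ∂_3 = (5 − 4) − 1 = 0, and the invariant factors of ∂_3 are all 1, so H_2 = 0.
  H_3: rank ker ∂_3 − rank ∂_4 = (1 − 1) − 0 = 0, and there is no ∂_4, so H_3 = 0.

H_0 = Z,  H_1 = Z^4,  H_2 = 0,  H_3 = 0.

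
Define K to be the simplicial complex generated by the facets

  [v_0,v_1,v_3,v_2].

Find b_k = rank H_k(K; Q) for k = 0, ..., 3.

b_0 = 1, b_1 = 0, b_2 = 0, b_3 = 0.

We work with the vertex ordering v_0 < v_1 < v_2 < v_3. The simplices of K, each written with vertices in increasing order, are:

  0-simplices (4): [v_0], [v_1], [v_2], [v_3]
  1-simplices (6): [v_0,v_1], [v_0,v_2], [v_0,v_3], [v_1,v_2], [v_1,v_3], [v_2,v_3]
  2-simplices (4): [v_0,v_1,v_2], [v_0,v_1,v_3], [v_0,v_2,v_3], [v_1,v_2,v_3]
  3-simplices (1): [v_0,v_1,v_2,v_3]

so the chain groups are C_0 ≅ Z^4, C_1 ≅ Z^6, C_2 ≅ Z^4, C_3 ≅ Z^1.

The boundary map ∂_1: C_1 → C_0 sends each edge [p,q] (with p < q) to q − p. For instance
  ∂[v_0,v_3] = [v_3] − [v_0].
The 4×6 boundary matrix has rank 3 and Smith normal form diag(1,1,1).

The boundary map ∂_2: C_2 → C_1 maps a triangle to the signed sum of its edges. For instance
  ∂[v_0,v_2,v_3] = [v_2,v_3] − [v_0,v_3] + [v_0,v_2],
  ∂[v_1,v_2,v_3] = [v_2,v_3] − [v_1,v_3] + [v_1,v_2].
This gives a 6×4 integer matrix of rank 3; reducing to Smith normal form yields diagonal entries (1,1,1).

The boundary map ∂_3: C_3 → C_2 sends each 3-simplex σ to the alternating sum Σ_i (−1)^i (σ with its i-th vertex removed). For instance
  ∂[v_0,v_1,v_2,v_3] = [v_1,v_2,v_3] − [v_0,v_2,v_3] + [v_0,v_1,v_3] − [v_0,v_1,v_2].
As a 4×1 matrix over Z this has rank 1, with invariant factors (1).

Reading off H_k = ker ∂_k / im ∂_{k+1}:

  H_0: rank C_0 − rank ∂_1 = 4 − 3 = 1, and the invariant factors of ∂_1 are all 1, so H_0 = Z.
  H_1: rank ker ∂_1 − rank ∂_2 = (6 − 3) − 3 = 0, and the invariant factors of ∂_2 are all 1, so H_1 = 0.
  H_2: rank ker ∂_2 − rank ∂_3 = (4 − 3) − 1 = 0, and the invariant factors of ∂_3 are all 1, so H_2 = 0.
  H_3: rank ker ∂_3 − rank ∂_4 = (1 − 1) − 0 = 0, and there is no ∂_4, so H_3 = 0.

Hence the Betti numbers are b_0 = 1, b_1 = 0, b_2 = 0, b_3 = 0.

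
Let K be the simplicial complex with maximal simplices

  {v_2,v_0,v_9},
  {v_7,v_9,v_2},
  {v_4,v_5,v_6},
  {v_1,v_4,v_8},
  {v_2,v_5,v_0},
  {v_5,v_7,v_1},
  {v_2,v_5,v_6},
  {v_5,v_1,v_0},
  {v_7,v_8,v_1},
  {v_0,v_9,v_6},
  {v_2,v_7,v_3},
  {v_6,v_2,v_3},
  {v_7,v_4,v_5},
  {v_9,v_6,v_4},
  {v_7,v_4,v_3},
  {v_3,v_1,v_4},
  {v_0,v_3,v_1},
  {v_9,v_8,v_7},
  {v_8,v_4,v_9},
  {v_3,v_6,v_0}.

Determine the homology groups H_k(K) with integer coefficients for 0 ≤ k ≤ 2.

K has 10 vertices, 30 edges, 20 triangles.
rank ∂_0 = 0, rank ∂_1 = 9 ⇒ b_0 = 10 − 0 − 9 = 1; all invariant factors of ∂_1 are 1 so no torsion. So H_0 = Z.
rank ∂_1 = 9, rank ∂_2 = 20 ⇒ b_1 = 30 − 9 − 20 = 1; ∂_2 has invariant factor(s) [2] giving torsion. So H_1 = Z ⊕ Z/2.
rank ∂_2 = 20, rank ∂_3 = 0 ⇒ b_2 = 20 − 20 − 0 = 0. So H_2 = 0.

H_0 ≅ Z,  H_1 ≅ Z ⊕ Z/2,  H_2 = 0.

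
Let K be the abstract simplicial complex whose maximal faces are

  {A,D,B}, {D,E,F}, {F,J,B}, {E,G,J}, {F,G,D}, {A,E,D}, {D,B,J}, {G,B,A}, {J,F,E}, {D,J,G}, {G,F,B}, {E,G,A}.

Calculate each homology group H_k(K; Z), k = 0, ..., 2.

H_0 ≅ Z,  H_1 ≅ Z/2Z,  H_2 = 0.

K has 7 vertices, 18 edges, 12 triangles.
rank ∂_0 = 0, rank ∂_1 = 6 ⇒ b_0 = 7 − 0 − 6 = 1; all invariant factors of ∂_1 are 1 so no torsion. So H_0 ≅ Z.
rank ∂_1 = 6, rank ∂_2 = 12 ⇒ b_1 = 18 − 6 − 12 = 0; ∂_2 has invariant factor(s) [2] giving torsion. So H_1 ≅ Z/2Z.
rank ∂_2 = 12, rank ∂_3 = 0 ⇒ b_2 = 12 − 12 − 0 = 0. So H_2 ≅ 0.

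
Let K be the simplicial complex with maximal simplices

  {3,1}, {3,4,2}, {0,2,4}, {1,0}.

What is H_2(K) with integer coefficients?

H_2 = 0.

Order the vertices as 0 < 1 < 2 < 3 < 4. Listing each simplex with vertices in this order, K has dimension 2 with simplices:

  0-simplices (5): [0], [1], [2], [3], [4]
  1-simplices (7): [0,1], [0,2], [0,4], [1,3], [2,3], [2,4], [3,4]
  2-simplices (2): [0,2,4], [2,3,4]

giving chain groups C_0 ≅ Z^5, C_1 ≅ Z^7, C_2 ≅ Z^2.

∂_1: C_1 → C_0 is given by ∂[p,q] = [q] − [p]. For instance
  ∂[0,1] = [1] − [0].
The resulting 5×7 matrix has rank 4, and its Smith normal form has invariant factors (1,1,1,1).

∂_2: C_2 → C_1 maps a triangle to the signed sum of its edges. For instance
  ∂[2,3,4] = [3,4] − [2,4] + [2,3],
  ∂[0,2,4] = [2,4] − [0,4] + [0,2].
The 7×2 boundary matrix has rank 2 and Smith normal form diag(1,1).

Computing H_k = (kernel of ∂_k) / (image of ∂_{k+1}):

  H_2: rank ker ∂_2 − rank ∂_3 = (2 − 2) − 0 = 0, and there is no ∂_3, so H_2 = 0.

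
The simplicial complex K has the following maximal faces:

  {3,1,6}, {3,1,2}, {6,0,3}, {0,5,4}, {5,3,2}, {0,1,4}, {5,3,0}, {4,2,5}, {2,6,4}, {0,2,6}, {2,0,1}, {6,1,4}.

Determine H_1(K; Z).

K has 7 vertices, 18 edges, 12 triangles.
rank ∂_1 = 6, rank ∂_2 = 12 ⇒ b_1 = 18 − 6 − 12 = 0; ∂_2 has invariant factor(s) [2] giving torsion. So H_1 ≅ Z/2.

H_1 ≅ Z/2.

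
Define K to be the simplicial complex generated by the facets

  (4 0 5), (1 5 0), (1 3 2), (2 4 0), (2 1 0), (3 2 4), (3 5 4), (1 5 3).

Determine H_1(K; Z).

H_1 ≅ 0.

K has 6 vertices, 12 edges, 8 triangles.
rank ∂_1 = 5, rank ∂_2 = 7 ⇒ b_1 = 12 − 5 − 7 = 0; all invariant factors of ∂_2 are 1 so no torsion. So H_1 ≅ 0.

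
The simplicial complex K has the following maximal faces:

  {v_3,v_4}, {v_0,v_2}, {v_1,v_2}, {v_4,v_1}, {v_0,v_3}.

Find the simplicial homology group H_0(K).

H_0 ≅ Z.

We work with the vertex ordering v_0 < v_1 < v_2 < v_3 < v_4. The simplices of K, each written with vertices in increasing order, are:

  0-simplices (5): [v_0], [v_1], [v_2], [v_3], [v_4]
  1-simplices (5): [v_0,v_2], [v_0,v_3], [v_1,v_2], [v_1,v_4], [v_3,v_4]

Hence C_0 ≅ Z^5, C_1 ≅ Z^5.

∂_1: C_1 → C_0 is given by ∂[p,q] = [q] − [p].
This gives a 5×5 integer matrix of rank 4; reducing to Smith normal form yields diagonal entries (1,1,1,1).

Now H_k = ker ∂_k / im ∂_{k+1}, so:

  H_0: rank C_0 − rank ∂_1 = 5 − 4 = 1, and the invariant factors of ∂_1 are all 1, so H_0 ≅ Z.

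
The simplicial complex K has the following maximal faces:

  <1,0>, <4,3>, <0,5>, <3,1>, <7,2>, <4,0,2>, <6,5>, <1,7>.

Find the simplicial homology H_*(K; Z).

Take the total order 0 < 1 < 2 < 3 < 4 < 5 < 6 < 7 on the vertex set. Then K (dimension 2) consists of the simplices:

  0-simplices (8): [0], [1], [2], [3], [4], [5], [6], [7]
  1-simplices (10): [0,1], [0,2], [0,4], [0,5], [1,3], [1,7], [2,4], [2,7], [3,4], [5,6]
  2-simplices (1): [0,2,4]

so the chain groups are C_0 ≅ Z^8, C_1 ≅ Z^10, C_2 ≅ Z^1.

The boundary map ∂_1: C_1 → C_0 maps an edge to its endpoints' difference, ∂[p,q] = q − p. For instance
  ∂[1,7] = [7] − [1].
As a 8×10 matrix over Z this has rank 7, with invariant factors (1,1,1,1,1,1,1).

∂_2: C_2 → C_1 sends each 2-simplex [p,q,r] to [q,r] − [p,r] + [p,q]. For instance
  ∂[0,2,4] = [2,4] − [0,4] + [0,2].
The resulting 10×1 matrix has rank 1, and its Smith normal form has invariant factors (1).

From H_k ≅ ker(∂_k) / im(∂_{k+1}) we obtain:

  H_0: rank C_0 − rank ∂_1 = 8 − 7 = 1, and the invariant factors of ∂_1 are all 1, so H_0 ≅ Z.
  H_1: rank ker ∂_1 − rank ∂_2 = (10 − 7) − 1 = 2, and the invariant factors of ∂_2 are all 1, so H_1 ≅ Z^2.
  H_2: rank ker ∂_2 − rank ∂_3 = (1 − 1) − 0 = 0, and there is no ∂_3, so H_2 ≅ 0.

H_0 ≅ Z,  H_1 ≅ Z^2,  H_2 = 0.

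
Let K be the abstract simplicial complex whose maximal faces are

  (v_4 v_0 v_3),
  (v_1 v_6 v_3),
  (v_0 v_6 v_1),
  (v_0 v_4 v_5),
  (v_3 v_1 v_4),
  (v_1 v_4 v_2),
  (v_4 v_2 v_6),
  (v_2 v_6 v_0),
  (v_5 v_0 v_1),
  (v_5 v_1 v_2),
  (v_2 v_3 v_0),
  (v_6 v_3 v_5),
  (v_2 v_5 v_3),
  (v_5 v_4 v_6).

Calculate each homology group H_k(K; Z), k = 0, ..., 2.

Take the total order v_0 < v_1 < v_2 < v_3 < v_4 < v_5 < v_6 on the vertex set. Then K (dimension 2) consists of the simplices:

  0-simplices (7): [v_0], [v_1], [v_2], [v_3], [v_4], [v_5], [v_6]
  1-simplices (21): (21 of them)
  2-simplices (14): (14 of them)

so the chain groups are C_0 ≅ Z^7, C_1 ≅ Z^21, C_2 ≅ Z^14.

The boundary map ∂_1: C_1 → C_0 maps an edge to its endpoints' difference, ∂[p,q] = q − p.
This gives a 7×21 integer matrix of rank 6; reducing to Smith normal form yields diagonal entries (1,1,1,1,1,1).

∂_2: C_2 → C_1 maps a triangle to the signed sum of its edges. For instance
  ∂[v_1,v_3,v_6] = [v_3,v_6] − [v_1,v_6] + [v_1,v_3],
  ∂[v_0,v_2,v_3] = [v_2,v_3] − [v_0,v_3] + [v_0,v_2].
This gives a 21×14 integer matrix of rank 13; reducing to Smith normal form yields diagonal entries (1,1,1,1,1,1,1,1,1,1,1,1,1).

Reading off H_k = ker ∂_k / im ∂_{k+1}:

  H_0: rank C_0 − rank ∂_1 = 7 − 6 = 1, and the invariant factors of ∂_1 are all 1, so H_0 = Z.
  H_1: rank ker ∂_1 − rank ∂_2 = (21 − 6) − 13 = 2, and the invariant factors of ∂_2 are all 1, so H_1 = Z^2.
  H_2: rank ker ∂_2 − rank ∂_3 = (14 − 13) − 0 = 1, and there is no ∂_3, so H_2 = Z.

(K is a triangulation of the torus T^2.)

H_0 ≅ Z,  H_1 ≅ Z^2,  H_2 ≅ Z.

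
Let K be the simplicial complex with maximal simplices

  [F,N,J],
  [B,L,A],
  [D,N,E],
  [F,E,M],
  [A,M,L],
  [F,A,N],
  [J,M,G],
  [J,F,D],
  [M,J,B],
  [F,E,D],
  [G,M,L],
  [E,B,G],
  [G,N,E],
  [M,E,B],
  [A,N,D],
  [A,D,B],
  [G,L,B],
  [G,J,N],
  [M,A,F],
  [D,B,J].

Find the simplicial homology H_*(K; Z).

We work with the vertex ordering A < B < D < E < F < G < J < L < M < N. The simplices of K, each written with vertices in increasing order, are:

  0-simplices (10): A, B, D, E, F, G, J, L, M, N
  1-simplices (30): AB, AD, AF, AL, AM, AN, BD, BE, BG, BJ, BL, BM, DE, DF, DJ, DN, EF, EG, EM, EN, FJ, FM, FN, GJ, GL, GM, GN, JM, JN, LM
  2-simplices (20): ABD, ABL, ADN, AFM, AFN, ALM, BDJ, BEG, BEM, BGL, BJM, DEF, DEN, DFJ, EFM, EGN, FJN, GJM, GJN, GLM

Hence C_0 ≅ Z^10, C_1 ≅ Z^30, C_2 ≅ Z^20.

Boundary ∂_1: C_1 → C_0 maps an edge to its endpoints' difference, ∂[p,q] = q − p.
As a 10×30 matrix over Z this has rank 9, with invariant factors (1,1,1,1,1,1,1,1,1).

The boundary map ∂_2: C_2 → C_1 maps a triangle to the signed sum of its edges. For instance
  ∂ALM = LM − AM + AL,
  ∂GLM = LM − GM + GL.
As a 30×20 matrix over Z this has rank 20, with invariant factors (1,1,1,1,1,1,1,1,1,1,1,1,1,1,1,1,1,1,1,2).

Reading off H_k = ker ∂_k / im ∂_{k+1}:

  H_0: rank C_0 − rank ∂_1 = 10 − 9 = 1, and the invariant factors of ∂_1 are all 1, so H_0 ≅ Z.
  H_1: rank ker ∂_1 − rank ∂_2 = (30 − 9) − 20 = 1, and ∂_2 has invariant factor 2 > 1, so H_1 ≅ Z ⊕ Z/2.
  H_2: rank ker ∂_2 − rank ∂_3 = (20 − 20) − 0 = 0, and there is no ∂_3, so H_2 ≅ 0.

H_0 ≅ Z,  H_1 ≅ Z ⊕ Z/2,  H_2 = 0.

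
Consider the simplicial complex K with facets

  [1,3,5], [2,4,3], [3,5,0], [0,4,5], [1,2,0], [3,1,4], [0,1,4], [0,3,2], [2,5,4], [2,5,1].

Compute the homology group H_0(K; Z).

Order the vertices as 0 < 1 < 2 < 3 < 4 < 5. Listing each simplex with vertices in this order, K has dimension 2 with simplices:

  0-simplices (6): [0], [1], [2], [3], [4], [5]
  1-simplices (15): [0,1], [0,2], [0,3], [0,4], [0,5], [1,2], [1,3], [1,4], [1,5], [2,3], [2,4], [2,5], [3,4], [3,5], [4,5]
  2-simplices (10): [0,1,2], [0,1,4], [0,2,3], [0,3,5], [0,4,5], [1,2,5], [1,3,4], [1,3,5], [2,3,4], [2,4,5]

giving chain groups C_0 ≅ Z^6, C_1 ≅ Z^15, C_2 ≅ Z^10.

Boundary ∂_1: C_1 → C_0 maps an edge to its endpoints' difference, ∂[p,q] = q − p. For instance
  ∂[1,4] = [4] − [1].
As a 6×15 matrix over Z this has rank 5, with invariant factors (1,1,1,1,1).

Boundary ∂_2: C_2 → C_1 sends each 2-simplex [p,q,r] to [q,r] − [p,r] + [p,q]. For instance
  ∂[0,1,2] = [1,2] − [0,2] + [0,1],
  ∂[2,4,5] = [4,5] − [2,5] + [2,4].
This gives a 15×10 integer matrix of rank 10; reducing to Smith normal form yields diagonal entries (1,1,1,1,1,1,1,1,1,2).

Reading off H_k = ker ∂_k / im ∂_{k+1}:

  H_0: rank C_0 − rank ∂_1 = 6 − 5 = 1, and the invariant factors of ∂_1 are all 1, so H_0 ≅ Z.

H_0 = Z.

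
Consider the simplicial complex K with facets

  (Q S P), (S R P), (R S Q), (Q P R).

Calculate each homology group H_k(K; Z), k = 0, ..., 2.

Order the vertices as P < Q < R < S. Listing each simplex with vertices in this order, K has dimension 2 with simplices:

  0-simplices (4): P, Q, R, S
  1-simplices (6): PQ, PR, PS, QR, QS, RS
  2-simplices (4): PQR, PQS, PRS, QRS

so the chain groups are C_0 ≅ Z^4, C_1 ≅ Z^6, C_2 ≅ Z^4.

∂_1: C_1 → C_0 is given by ∂[p,q] = [q] − [p]. For instance
  ∂QS = S − Q.
The resulting 4×6 matrix has rank 3, and its Smith normal form has invariant factors (1,1,1).

The boundary map ∂_2: C_2 → C_1 maps a triangle to the signed sum of its edges. For instance
  ∂PQS = QS − PS + PQ,
  ∂PRS = RS − PS + PR.
The resulting 6×4 matrix has rank 3, and its Smith normal form has invariant factors (1,1,1).

Now H_k = ker ∂_k / im ∂_{k+1}, so:

  H_0: rank C_0 − rank ∂_1 = 4 − 3 = 1, and the invariant factors of ∂_1 are all 1, so H_0 ≅ Z.
  H_1: rank ker ∂_1 − rank ∂_2 = (6 − 3) − 3 = 0, and the invariant factors of ∂_2 are all 1, so H_1 ≅ 0.
  H_2: rank ker ∂_2 − rank ∂_3 = (4 − 3) − 0 = 1, and there is no ∂_3, so H_2 ≅ Z.

H_0 = Z,  H_1 = 0,  H_2 = Z.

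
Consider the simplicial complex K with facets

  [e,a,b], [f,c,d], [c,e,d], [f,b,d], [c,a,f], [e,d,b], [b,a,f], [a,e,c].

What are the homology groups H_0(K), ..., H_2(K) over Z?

Take the total order a < b < c < d < e < f on the vertex set. Then K (dimension 2) consists of the simplices:

  0-simplices (6): a, b, c, d, e, f
  1-simplices (12): ab, ac, ae, af, bd, be, bf, cd, ce, cf, de, df
  2-simplices (8): abe, abf, ace, acf, bde, bdf, cde, cdf

giving chain groups C_0 ≅ Z^6, C_1 ≅ Z^12, C_2 ≅ Z^8.

The boundary map ∂_1: C_1 → C_0 is given by ∂[p,q] = [q] − [p]. For instance
  ∂bf = f − b.
The resulting 6×12 matrix has rank 5, and its Smith normal form has invariant factors (1,1,1,1,1).

∂_2: C_2 → C_1 sends each 2-simplex [p,q,r] to [q,r] − [p,r] + [p,q]. For instance
  ∂abf = bf − af + ab,
  ∂abe = be − ae + ab.
The resulting 12×8 matrix has rank 7, and its Smith normal form has invariant factors (1,1,1,1,1,1,1).

Now H_k = ker ∂_k / im ∂_{k+1}, so:

  H_0: rank C_0 − rank ∂_1 = 6 − 5 = 1, and the invariant factors of ∂_1 are all 1, so H_0 ≅ Z.
  H_1: rank ker ∂_1 − rank ∂_2 = (12 − 5) − 7 = 0, and the invariant factors of ∂_2 are all 1, so H_1 ≅ 0.
  H_2: rank ker ∂_2 − rank ∂_3 = (8 − 7) − 0 = 1, and there is no ∂_3, so H_2 ≅ Z.

As a check, the Euler characteristic is 6 − 12 + 8 = 2, which agrees with 1 − 0 + 1 = 2.

H_0 ≅ Z,  H_1 = 0,  H_2 ≅ Z.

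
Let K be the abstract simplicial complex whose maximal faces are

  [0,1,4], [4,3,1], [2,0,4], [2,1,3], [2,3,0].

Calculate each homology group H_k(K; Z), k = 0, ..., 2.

Take the total order 0 < 1 < 2 < 3 < 4 on the vertex set. Then K (dimension 2) consists of the simplices:

  0-simplices (5): [0], [1], [2], [3], [4]
  1-simplices (10): [0,1], [0,2], [0,3], [0,4], [1,2], [1,3], [1,4], [2,3], [2,4], [3,4]
  2-simplices (5): [0,1,4], [0,2,3], [0,2,4], [1,2,3], [1,3,4]

Hence C_0 ≅ Z^5, C_1 ≅ Z^10, C_2 ≅ Z^5.

The boundary map ∂_1: C_1 → C_0 is given by ∂[p,q] = [q] − [p]. For instance
  ∂[0,2] = [2] − [0].
This gives a 5×10 integer matrix of rank 4; reducing to Smith normal form yields diagonal entries (1,1,1,1).

The boundary map ∂_2: C_2 → C_1 sends each 2-simplex [p,q,r] to [q,r] − [p,r] + [p,q]. For instance
  ∂[0,1,4] = [1,4] − [0,4] + [0,1],
  ∂[1,2,3] = [2,3] − [1,3] + [1,2].
The 10×5 boundary matrix has rank 5 and Smith normal form diag(1,1,1,1,1).

Reading off H_k = ker ∂_k / im ∂_{k+1}:

  H_0: rank C_0 − rank ∂_1 = 5 − 4 = 1, and the invariant factors of ∂_1 are all 1, so H_0 ≅ Z.
  H_1: rank ker ∂_1 − rank ∂_2 = (10 − 4) − 5 = 1, and the invariant factors of ∂_2 are all 1, so H_1 ≅ Z.
  H_2: rank ker ∂_2 − rank ∂_3 = (5 − 5) − 0 = 0, and there is no ∂_3, so H_2 ≅ 0.

(K is a triangulation of the Möbius band.)

H_0 ≅ Z,  H_1 ≅ Z,  H_2 = 0.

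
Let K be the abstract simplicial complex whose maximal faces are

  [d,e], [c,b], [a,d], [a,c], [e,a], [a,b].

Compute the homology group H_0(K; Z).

We work with the vertex ordering a < b < c < d < e. The simplices of K, each written with vertices in increasing order, are:

  0-simplices (5): a, b, c, d, e
  1-simplices (6): ab, ac, ad, ae, bc, de

giving chain groups C_0 ≅ Z^5, C_1 ≅ Z^6.

The boundary map ∂_1: C_1 → C_0 sends each edge [p,q] (with p < q) to q − p. For instance
  ∂bc = c − b.
The resulting 5×6 matrix has rank 4, and its Smith normal form has invariant factors (1,1,1,1).

Computing H_k = (kernel of ∂_k) / (image of ∂_{k+1}):

  H_0: rank C_0 − rank ∂_1 = 5 − 4 = 1, and the invariant factors of ∂_1 are all 1, so H_0 = Z.

H_0 = Z.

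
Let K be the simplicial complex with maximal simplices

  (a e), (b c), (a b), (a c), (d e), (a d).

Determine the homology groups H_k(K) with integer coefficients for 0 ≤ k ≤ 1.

Take the total order a < b < c < d < e on the vertex set. Then K (dimension 1) consists of the simplices:

  0-simplices (5): a, b, c, d, e
  1-simplices (6): ab, ac, ad, ae, bc, de

giving chain groups C_0 ≅ Z^5, C_1 ≅ Z^6.

∂_1: C_1 → C_0 is given by ∂[p,q] = [q] − [p]. For instance
  ∂ae = e − a.
As a 5×6 matrix over Z this has rank 4, with invariant factors (1,1,1,1).

Reading off H_k = ker ∂_k / im ∂_{k+1}:

  H_0: rank C_0 − rank ∂_1 = 5 − 4 = 1, and the invariant factors of ∂_1 are all 1, so H_0 = Z.
  H_1: rank ker ∂_1 − rank ∂_2 = (6 − 4) − 0 = 2, and there is no ∂_2, so H_1 = Z^2.

(K is a triangulation of a wedge of 2 circles.)

H_0 = Z,  H_1 = Z^2.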